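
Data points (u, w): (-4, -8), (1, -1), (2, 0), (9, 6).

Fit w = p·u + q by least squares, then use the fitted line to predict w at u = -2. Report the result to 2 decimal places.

ŵ = -4.98

The normal system MᵀM·[p, q]ᵀ = Mᵀw is [[102, 8]; [8, 4]]·[p, q]ᵀ = [85, -3]ᵀ.
Eliminating q: 4·(row 1) − 8·(row 2) gives 344·p = 4·85 − 8·(-3) = 364, so p = 91/86.
Then q = ((-3) − 8·(91/86))/4 = -493/172.
At u = -2: ŵ = (91/86)·(-2) + (-493/172)·(1) = -857/172.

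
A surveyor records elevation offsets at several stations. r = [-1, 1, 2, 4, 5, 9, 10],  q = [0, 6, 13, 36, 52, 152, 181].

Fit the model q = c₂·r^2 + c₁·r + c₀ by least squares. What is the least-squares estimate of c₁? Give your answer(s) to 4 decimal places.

c₁ = 2.5473

MᵀM·[c₂, c₁, c₀]ᵀ = Mᵀq reads: 17460·c₂ + 1926·c₁ + 228·c₀ = 32346;  1926·c₂ + 228·c₁ + 30·c₀ = 3614;  228·c₂ + 30·c₁ + 7·c₀ = 440.
(Σr^2·r^2 = 17460, Σr^2·r = 1926, Σr^2 = 228, Σr·r = 228, Σr = 30, Σ1 = 7, Σr^2·q = 32346, Σr·q = 3614, Σq = 440.)
Inverting the 3×3 Gram matrix, [c₂, c₁, c₀]ᵀ = [29413/18921, 48197/18921, 1178/901]ᵀ.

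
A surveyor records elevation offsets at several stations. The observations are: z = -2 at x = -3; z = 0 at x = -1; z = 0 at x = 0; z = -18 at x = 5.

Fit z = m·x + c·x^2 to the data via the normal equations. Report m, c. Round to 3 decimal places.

m = -0.912, c = -0.537

Entries of MᵀM: Σx·x = 35, Σx·x^2 = 97, Σx^2·x^2 = 707.
And Σx·z = -84, Σx^2·z = -468.
So MᵀM·[m, c]ᵀ = Mᵀz: [[35, 97]; [97, 707]]·[m, c]ᵀ = [-84, -468]ᵀ.
Eliminating c: 707·(row 1) − 97·(row 2) gives 15336·m = 707·(-84) − 97·(-468) = -13992, so m = -583/639.
Then c = ((-468) − 97·(-583/639))/707 = -343/639.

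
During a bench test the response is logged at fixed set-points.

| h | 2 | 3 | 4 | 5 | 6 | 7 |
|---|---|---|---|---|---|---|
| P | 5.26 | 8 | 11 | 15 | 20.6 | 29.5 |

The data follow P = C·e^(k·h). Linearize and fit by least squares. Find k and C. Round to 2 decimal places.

Taking logs, ln P = k·h + ln C, so regress ln P on h.
XᵀX = [[139.0000, 27.0000]; [27.0000, 6]], rhs = [74.5329, 15.2552]ᵀ  (here Σh = 27.0000, Σ(h)² = 139.0000, Σln P = 15.2552, Σh·ln P = 74.5329).
Δ = 139.0000·6 − (27.0000)² = 105.0000; k = (74.5329·6 − 27.0000·15.2552)/105.0000 = 0.33626, ln C = (139.0000·15.2552 − 27.0000·74.5329)/105.0000 = 1.02938, so C = exp(1.02938) = 2.79932.

k = 0.34, C = 2.80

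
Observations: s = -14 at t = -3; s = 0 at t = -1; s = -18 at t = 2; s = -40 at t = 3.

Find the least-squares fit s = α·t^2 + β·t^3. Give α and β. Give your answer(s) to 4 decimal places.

α = -3.0318, β = -0.4938

With design matrix A, AᵀA = [[179, 31]; [31, 1523]] and Aᵀs = [-558, -846]ᵀ.
Determinant 179·1523 − 31² = 271656.
α = ((-558)·1523 − 31·(-846))/271656 = -11439/3773; β = (179·(-846) − 31·(-558))/271656 = -1863/3773.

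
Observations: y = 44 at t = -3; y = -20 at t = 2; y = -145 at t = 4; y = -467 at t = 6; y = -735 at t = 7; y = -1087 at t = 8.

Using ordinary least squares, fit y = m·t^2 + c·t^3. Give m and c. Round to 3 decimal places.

Entries of AᵀA: Σt^2·t^2 = 8146, Σt^2·t^3 = 58164, Σt^3·t^3 = 431338.
For Aᵀy: Σt^2·y = -124399, Σt^3·y = -920149.
AᵀA·[m, c]ᵀ = Aᵀy becomes [[8146, 58164]; [58164, 431338]]·[m, c]ᵀ = [-124399, -920149]ᵀ.
Δ = 8146·431338 − 58164² = 130628452.
m = ((-124399)·431338 − 58164·(-920149))/130628452 = -69234713/65314226; c = (8146·(-920149) − 58164·(-124399))/130628452 = -129995159/65314226.

m = -1.060, c = -1.990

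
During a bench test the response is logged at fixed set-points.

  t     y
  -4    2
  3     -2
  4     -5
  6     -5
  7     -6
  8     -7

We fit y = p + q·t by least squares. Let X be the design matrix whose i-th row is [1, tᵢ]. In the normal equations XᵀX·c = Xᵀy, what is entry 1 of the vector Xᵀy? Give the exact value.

Entry 1 ↔ basis 1, so (Xᵀy)_{1} = Σᵢ yᵢ = (1)·(2) + (1)·(-2) + (1)·(-5) + (1)·(-5) + (1)·(-6) + (1)·(-7) = -23.

-23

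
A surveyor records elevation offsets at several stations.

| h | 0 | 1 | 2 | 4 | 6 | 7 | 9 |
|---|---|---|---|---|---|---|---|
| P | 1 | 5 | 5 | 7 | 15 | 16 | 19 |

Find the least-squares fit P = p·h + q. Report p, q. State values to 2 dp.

p = 2.01, q = 1.39

From the data, Σh·h = 187, Σh = 29, Σ1 = 7.
For AᵀP: Σh·P = 416, ΣP = 68.
Determinant 187·7 − 29² = 468.
p = (416·7 − 29·68)/468 = 235/117; q = (187·68 − 29·416)/468 = 163/117.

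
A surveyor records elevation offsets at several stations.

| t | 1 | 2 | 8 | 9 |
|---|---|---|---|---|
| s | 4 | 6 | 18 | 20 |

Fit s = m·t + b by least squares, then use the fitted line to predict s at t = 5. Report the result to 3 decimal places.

ŝ = 12.000

From the data, Σt·t = 150, Σt = 20, Σ1 = 4.
And Σt·s = 340, Σs = 48.
AᵀA·[m, b]ᵀ = Aᵀs becomes [[150, 20]; [20, 4]]·[m, b]ᵀ = [340, 48]ᵀ.
Δ = 150·4 − 20² = 200.
m = (340·4 − 20·48)/200 = 2; b = (150·48 − 20·340)/200 = 2.
At t = 5: ŝ = (2)·(5) + (2)·(1) = 12.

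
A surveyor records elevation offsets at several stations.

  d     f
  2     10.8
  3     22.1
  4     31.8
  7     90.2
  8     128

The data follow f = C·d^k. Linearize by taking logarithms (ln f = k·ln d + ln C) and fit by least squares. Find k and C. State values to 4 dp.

k = 1.7496, C = 3.1179

Linearized form: ln f = k·ln d + ln C. From the 5 transformed points,
Σln d = 7.2034, Σ(ln d)² = 11.7199, Σln f = 18.2886, Σln d·ln f = 28.6961.
Equations: 11.7199·k + 7.2034·ln C = 28.6961;  7.2034·k + 5·ln C = 18.2886.
Solving (det = 6.7102): k = 1.74957, ln C = 1.13716, so C = exp(1.13716) = 3.11791.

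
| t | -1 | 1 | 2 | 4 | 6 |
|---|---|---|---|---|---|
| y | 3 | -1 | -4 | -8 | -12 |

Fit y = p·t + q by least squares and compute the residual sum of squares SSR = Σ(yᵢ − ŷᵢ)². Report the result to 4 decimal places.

Forming AᵀA = [[58, 12]; [12, 5]] and Aᵀy = [-116, -22]ᵀ gives AᵀA·[p, q]ᵀ = Aᵀy.
Eliminating q: 5·(row 1) − 12·(row 2) gives 146·p = 5·(-116) − 12·(-22) = -316, so p = -158/73.
Then q = ((-22) − 12·(-158/73))/5 = 58/73.
Residuals: 3/73, 27/73, -34/73, -10/73, 14/73; SSR = 30/73.

SSR = 0.4110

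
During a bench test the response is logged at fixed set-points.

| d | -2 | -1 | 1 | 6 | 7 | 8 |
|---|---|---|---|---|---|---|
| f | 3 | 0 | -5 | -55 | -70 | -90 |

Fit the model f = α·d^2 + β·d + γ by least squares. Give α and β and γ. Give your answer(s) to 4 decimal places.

α = -0.9735, β = -3.2356, γ = -0.7724

Compute the Gram sums: Σd^2·d^2 = 7811, Σd^2·d = 1063, Σd^2 = 155, Σd·d = 155, Σd = 19, Σ1 = 6.
And Σd^2·f = -11163, Σd·f = -1551, Σf = -217.
MᵀM·[α, β, γ]ᵀ = Mᵀf becomes [[7811, 1063, 155]; [1063, 155, 19]; [155, 19, 6]]·[α, β, γ]ᵀ = [-11163, -1551, -217]ᵀ.
Solving the 3×3 system (Gaussian elimination) gives α = -8187/8410, β = -27211/8410, γ = -112/145.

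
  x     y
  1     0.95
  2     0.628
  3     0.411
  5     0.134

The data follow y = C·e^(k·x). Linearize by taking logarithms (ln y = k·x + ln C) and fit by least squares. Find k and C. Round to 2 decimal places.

Let Y = ln y. Fitting Y = k·x + ln C by least squares:
AᵀA = [[39.0000, 11.0000]; [11.0000, 4]], rhs = [-13.6988, -3.4156]ᵀ  (here Σx = 11.0000, Σ(x)² = 39.0000, Σln y = -3.4156, Σx·ln y = -13.6988).
Solving (det = 35.0000): k = -0.49211, ln C = 0.49939, so C = exp(0.49939) = 1.64772.

k = -0.49, C = 1.65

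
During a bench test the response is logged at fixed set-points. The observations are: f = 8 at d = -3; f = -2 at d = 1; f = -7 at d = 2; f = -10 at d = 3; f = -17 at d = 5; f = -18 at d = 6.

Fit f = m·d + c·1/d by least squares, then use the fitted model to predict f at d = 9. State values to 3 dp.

Setting ∂/∂m … = 0 gives: 84·m + 6·c = -263;  6·m + (77/50)·c = -179/10.
(Σd·d = 84, Σd·1/d = 6, Σ1/d·1/d = 77/50, Σd·f = -263, Σ1/d·f = -179/10.)
Determinant 84·(77/50) − 6² = 2334/25.
m = ((-263)·(77/50) − 6·(-179/10))/(2334/25) = -14881/4668; c = (84·(-179/10) − 6·(-263))/(2334/25) = 310/389.
At d = 9: f̂ = (-14881/4668)·(9) + (310/389)·(1/9) = -400547/14004.

f̂ = -28.602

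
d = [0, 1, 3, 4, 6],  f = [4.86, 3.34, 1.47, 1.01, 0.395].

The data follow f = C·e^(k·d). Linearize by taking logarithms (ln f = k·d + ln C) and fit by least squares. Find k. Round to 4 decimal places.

k = -0.4158

Let Y = ln f. Fitting Y = k·d + ln C by least squares:
Σd = 14.0000, Σ(d)² = 62.0000, Σln f = 2.2534, Σd·ln f = -3.1717.
Equations: 62.0000·k + 14.0000·ln C = -3.1717;  14.0000·k + 5·ln C = 2.2534.
Slope k = (n·Σd·ln f − Σd·Σln f)/(n·Σ(d)² − (Σd)²) = (5·-3.1717 − 14.0000·2.2534)/114.0000 = -0.41584; ln C = (Σln f − k·Σd)/n = 1.61501.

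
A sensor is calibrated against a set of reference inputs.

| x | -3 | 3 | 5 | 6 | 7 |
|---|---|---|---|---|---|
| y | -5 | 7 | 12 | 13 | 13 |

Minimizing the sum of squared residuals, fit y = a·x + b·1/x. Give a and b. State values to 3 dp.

The normal equations are: 128·a + 5·b = 265;  5·a + (1521/4900)·b = 2189/210.
(Σx·x = 128, Σx·1/x = 5, Σ1/x·1/x = 1521/4900, Σx·y = 265, Σ1/x·y = 2189/210.)
Δ = 128·(1521/4900) − 5² = 18047/1225.
a = (265·(1521/4900) − 5·(2189/210))/(18047/1225) = 443045/216564; b = (128·(2189/210) − 5·265)/(18047/1225) = 33985/54141.

a = 2.046, b = 0.628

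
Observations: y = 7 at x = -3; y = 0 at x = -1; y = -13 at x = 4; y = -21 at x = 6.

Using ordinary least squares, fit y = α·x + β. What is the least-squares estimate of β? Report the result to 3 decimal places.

β = -2.264

The normal system MᵀM·[α, β]ᵀ = Mᵀy is [[62, 6]; [6, 4]]·[α, β]ᵀ = [-199, -27]ᵀ.
Eliminating β: 4·(row 1) − 6·(row 2) gives 212·α = 4·(-199) − 6·(-27) = -634, so α = -317/106.
Then β = ((-27) − 6·(-317/106))/4 = -120/53.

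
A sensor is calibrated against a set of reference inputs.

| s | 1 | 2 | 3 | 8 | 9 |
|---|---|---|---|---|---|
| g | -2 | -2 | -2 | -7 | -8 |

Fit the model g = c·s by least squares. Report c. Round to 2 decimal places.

c = -0.88

AᵀA·[c]ᵀ = Aᵀg reads: 159·c = -140.
(Σs·s = 159, Σs·g = -140.)
c = (-140)/159 = -0.880503.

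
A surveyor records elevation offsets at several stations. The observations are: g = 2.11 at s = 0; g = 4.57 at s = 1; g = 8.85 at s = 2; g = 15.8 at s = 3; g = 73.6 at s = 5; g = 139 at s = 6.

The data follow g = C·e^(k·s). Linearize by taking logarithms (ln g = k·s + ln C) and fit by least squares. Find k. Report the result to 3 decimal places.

k = 0.696

Taking logs, ln g = k·s + ln C, so regress ln g on s.
Over the data: Σs = 17.0000, Σ(s)² = 75.0000, Σln g = 16.4397, Σs·ln g = 65.2604.
Normal system: [[75.0000, 17.0000]; [17.0000, 6]]·[k, ln C]ᵀ = [65.2604, 16.4397]ᵀ.
Δ = 75.0000·6 − (17.0000)² = 161.0000; k = (65.2604·6 − 17.0000·16.4397)/161.0000 = 0.69619, ln C = (75.0000·16.4397 − 17.0000·65.2604)/161.0000 = 0.76741.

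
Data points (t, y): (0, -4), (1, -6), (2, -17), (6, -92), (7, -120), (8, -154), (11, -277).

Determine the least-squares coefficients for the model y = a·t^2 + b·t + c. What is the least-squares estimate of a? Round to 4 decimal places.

a = -2.0314

Compute the Gram sums: Σt^2·t^2 = 22451, Σt^2·t = 2411, Σt^2 = 275, Σt·t = 275, Σt = 35, Σ1 = 7.
Right-hand side: Σt^2·y = -52639, Σt·y = -5711, Σy = -670.
Normal equations: [[22451, 2411, 275]; [2411, 275, 35]; [275, 35, 7]]·[a, b, c]ᵀ = [-52639, -5711, -670]ᵀ.
Row-reducing yields a = -162541/80016, b = -205253/80016, c = -41145/13336.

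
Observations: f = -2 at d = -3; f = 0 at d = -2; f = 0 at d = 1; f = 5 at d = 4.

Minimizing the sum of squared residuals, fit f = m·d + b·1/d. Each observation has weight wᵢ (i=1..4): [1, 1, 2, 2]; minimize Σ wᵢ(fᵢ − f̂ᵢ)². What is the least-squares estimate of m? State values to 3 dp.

m = 1.180

Entries of AᵀWA: Σwᵢ·d·d = 47, Σwᵢ·d·1/d = 6, Σwᵢ·1/d·1/d = 179/72.
For AᵀWf: Σwᵢ·d·f = 46, Σwᵢ·1/d·f = 19/6.
Normal equations: [[47, 6]; [6, 179/72]]·[m, b]ᵀ = [46, 19/6]ᵀ.
Δ = 47·(179/72) − 6² = 5821/72.
m = (46·(179/72) − 6·(19/6))/(5821/72) = 6866/5821; b = (47·(19/6) − 6·46)/(5821/72) = -9156/5821.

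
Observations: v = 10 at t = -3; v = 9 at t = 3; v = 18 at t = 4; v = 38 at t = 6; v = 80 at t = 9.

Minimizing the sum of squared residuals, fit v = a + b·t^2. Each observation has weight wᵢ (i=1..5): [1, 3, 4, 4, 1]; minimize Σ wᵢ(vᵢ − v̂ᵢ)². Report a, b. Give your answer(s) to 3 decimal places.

a = 1.513, b = 0.989

Sums needed: Σwᵢ·1 = 13, Σwᵢ·t^2 = 325, Σwᵢ·t^2·t^2 = 13093.
Right-hand side: Σwᵢ·v = 341, Σwᵢ·t^2·v = 13437.
MᵀWM·[a, b]ᵀ = MᵀWv becomes [[13, 325]; [325, 13093]]·[a, b]ᵀ = [341, 13437]ᵀ.
det = 13·13093 − 325² = 64584.
a = (341·13093 − 325·13437)/64584 = 12211/8073; b = (13·13437 − 325·341)/64584 = 614/621.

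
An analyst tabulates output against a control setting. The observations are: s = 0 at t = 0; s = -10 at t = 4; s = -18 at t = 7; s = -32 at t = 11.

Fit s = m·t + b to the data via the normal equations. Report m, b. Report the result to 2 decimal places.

Forming MᵀM = [[186, 22]; [22, 4]] and Mᵀs = [-518, -60]ᵀ gives MᵀM·[m, b]ᵀ = Mᵀs.
det = 186·4 − 22² = 260.
m = ((-518)·4 − 22·(-60))/260 = -188/65; b = (186·(-60) − 22·(-518))/260 = 59/65.

m = -2.89, b = 0.91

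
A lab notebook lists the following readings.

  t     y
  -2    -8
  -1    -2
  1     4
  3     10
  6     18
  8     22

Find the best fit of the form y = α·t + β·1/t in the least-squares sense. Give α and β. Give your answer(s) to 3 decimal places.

α = 2.883, β = 0.742

AᵀA·[α, β]ᵀ = Aᵀy reads: 115·α + 6·β = 336;  6·α + (1385/576)·β = 229/12.
(Σt·t = 115, Σt·1/t = 6, Σ1/t·1/t = 1385/576, Σt·y = 336, Σ1/t·y = 229/12.)
Determinant 115·(1385/576) − 6² = 138539/576.
α = (336·(1385/576) − 6·(229/12))/(138539/576) = 399408/138539; β = (115·(229/12) − 6·336)/(138539/576) = 102864/138539.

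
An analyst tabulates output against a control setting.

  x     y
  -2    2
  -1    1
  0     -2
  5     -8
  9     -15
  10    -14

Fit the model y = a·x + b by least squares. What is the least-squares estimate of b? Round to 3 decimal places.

b = -1.062

Normal-equation sums: Σx·x = 211, Σx = 21, Σ1 = 6.
And Σx·y = -320, Σy = -36.
Normal equations: [[211, 21]; [21, 6]]·[a, b]ᵀ = [-320, -36]ᵀ.
Eliminating b: 6·(row 1) − 21·(row 2) gives 825·a = 6·(-320) − 21·(-36) = -1164, so a = -388/275.
Then b = ((-36) − 21·(-388/275))/6 = -292/275.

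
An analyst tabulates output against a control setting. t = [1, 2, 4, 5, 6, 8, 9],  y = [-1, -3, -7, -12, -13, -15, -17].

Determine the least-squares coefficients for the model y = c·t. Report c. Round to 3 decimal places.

c = -1.965

Forming MᵀM = [[227]] and Mᵀy = [-446]ᵀ gives MᵀM·[c]ᵀ = Mᵀy.
Hence c = -446 / 227 ≈ -1.96476.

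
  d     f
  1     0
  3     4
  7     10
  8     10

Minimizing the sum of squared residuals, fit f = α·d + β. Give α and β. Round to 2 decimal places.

α = 1.47, β = -0.96

Entries of MᵀM: Σd·d = 123, Σd = 19, Σ1 = 4.
Right-hand side: Σd·f = 162, Σf = 24.
Eliminating β: 4·(row 1) − 19·(row 2) gives 131·α = 4·162 − 19·24 = 192, so α = 192/131.
Then β = (24 − 19·(192/131))/4 = -126/131.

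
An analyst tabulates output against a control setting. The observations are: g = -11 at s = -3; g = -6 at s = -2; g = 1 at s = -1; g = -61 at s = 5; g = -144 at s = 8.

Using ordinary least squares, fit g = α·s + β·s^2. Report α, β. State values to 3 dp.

α = -2.076, β = -1.995

With design matrix A, AᵀA = [[103, 601]; [601, 4819]] and Aᵀg = [-1413, -10863]ᵀ.
det = 103·4819 − 601² = 135156.
α = ((-1413)·4819 − 601·(-10863))/135156 = -23382/11263; β = (103·(-10863) − 601·(-1413))/135156 = -22473/11263.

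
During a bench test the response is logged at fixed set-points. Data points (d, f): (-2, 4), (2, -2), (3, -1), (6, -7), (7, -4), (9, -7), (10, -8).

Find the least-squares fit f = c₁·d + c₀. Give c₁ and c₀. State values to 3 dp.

c₁ = -0.954, c₀ = 1.197

Compute the Gram sums: Σd·d = 283, Σd = 35, Σ1 = 7.
And Σd·f = -228, Σf = -25.
Normal equations: [[283, 35]; [35, 7]]·[c₁, c₀]ᵀ = [-228, -25]ᵀ.
Eliminating c₀: 7·(row 1) − 35·(row 2) gives 756·c₁ = 7·(-228) − 35·(-25) = -721, so c₁ = -103/108.
Then c₀ = ((-25) − 35·(-103/108))/7 = 905/756.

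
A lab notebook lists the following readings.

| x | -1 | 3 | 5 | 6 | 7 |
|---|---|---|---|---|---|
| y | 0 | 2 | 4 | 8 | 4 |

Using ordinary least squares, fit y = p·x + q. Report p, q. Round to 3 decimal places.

Compute the Gram sums: Σx·x = 120, Σx = 20, Σ1 = 5.
Right-hand side: Σx·y = 102, Σy = 18.
Δ = 120·5 − 20² = 200.
p = (102·5 − 20·18)/200 = 3/4; q = (120·18 − 20·102)/200 = 3/5.

p = 0.750, q = 0.600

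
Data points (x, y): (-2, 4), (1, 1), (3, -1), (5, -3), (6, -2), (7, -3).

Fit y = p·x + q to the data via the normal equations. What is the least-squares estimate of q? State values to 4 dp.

q = 1.9302

Forming MᵀM = [[124, 20]; [20, 6]] and Mᵀy = [-58, -4]ᵀ gives MᵀM·[p, q]ᵀ = Mᵀy.
Eliminating q: 6·(row 1) − 20·(row 2) gives 344·p = 6·(-58) − 20·(-4) = -268, so p = -67/86.
Then q = ((-4) − 20·(-67/86))/6 = 83/43.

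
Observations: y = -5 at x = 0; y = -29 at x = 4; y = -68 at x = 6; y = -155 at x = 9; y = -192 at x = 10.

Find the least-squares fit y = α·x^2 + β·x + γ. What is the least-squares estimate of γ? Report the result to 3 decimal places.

γ = -4.831

MᵀM·[α, β, γ]ᵀ = Mᵀy reads: 18113·α + 2009·β + 233·γ = -34667;  2009·α + 233·β + 29·γ = -3839;  233·α + 29·β + 5·γ = -449.
Inverting the 3×3 Gram matrix, [α, β, γ]ᵀ = [-321/154, 323/154, -372/77]ᵀ.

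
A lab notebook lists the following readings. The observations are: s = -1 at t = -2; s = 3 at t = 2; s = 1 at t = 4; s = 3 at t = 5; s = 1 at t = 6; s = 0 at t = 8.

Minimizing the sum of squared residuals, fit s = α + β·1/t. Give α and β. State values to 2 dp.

α = 0.69, β = 3.88

Compute the Gram sums: Σ1 = 6, Σ1/t = 89/120, Σ1/t·1/t = 9301/14400.
And Σs = 7, Σ1/t·s = 181/60.
AᵀA·[α, β]ᵀ = Aᵀs becomes [[6, 89/120]; [89/120, 9301/14400]]·[α, β]ᵀ = [7, 181/60]ᵀ.
Determinant 6·(9301/14400) − (89/120)² = 9577/2880.
α = (7·(9301/14400) − (89/120)·(181/60))/(9577/2880) = 32889/47885; β = (6·(181/60) − (89/120)·7)/(9577/2880) = 37176/9577.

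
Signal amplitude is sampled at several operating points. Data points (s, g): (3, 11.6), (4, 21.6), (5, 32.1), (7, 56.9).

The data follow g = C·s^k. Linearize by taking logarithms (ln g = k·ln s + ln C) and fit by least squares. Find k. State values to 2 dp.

Linearized form: ln g = k·ln s + ln C. From the 4 transformed points,
Σln s = 6.0403, Σ(ln s)² = 9.5056, Σln g = 13.0338, Σln s·ln g = 20.3993.
Equations: 9.5056·k + 6.0403·ln C = 20.3993;  6.0403·k + 4·ln C = 13.0338.
Slope k = (n·Σln s·ln g − Σln s·Σln g)/(n·Σ(ln s)² − (Σln s)²) = (4·20.3993 − 6.0403·13.0338)/1.5378 = 1.86585; ln C = (Σln g − k·Σln s)/n = 0.44090.

k = 1.87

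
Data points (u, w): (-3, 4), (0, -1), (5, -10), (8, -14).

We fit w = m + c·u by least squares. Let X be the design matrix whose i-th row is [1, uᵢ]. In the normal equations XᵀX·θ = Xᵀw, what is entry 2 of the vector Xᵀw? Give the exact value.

Entry 2 ↔ basis u, so (Xᵀw)_{2} = Σᵢ (u)·wᵢ = (-3)·(4) + (0)·(-1) + (5)·(-10) + (8)·(-14) = -174.

-174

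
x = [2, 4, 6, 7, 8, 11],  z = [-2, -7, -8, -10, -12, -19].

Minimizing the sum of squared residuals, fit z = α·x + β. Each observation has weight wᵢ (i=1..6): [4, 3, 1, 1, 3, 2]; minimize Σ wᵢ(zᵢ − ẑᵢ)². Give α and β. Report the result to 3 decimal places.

Entries of MᵀWM: Σwᵢ·x·x = 583, Σwᵢ·x = 79, Σwᵢ·1 = 14.
For MᵀWz: Σwᵢ·x·z = -924, Σwᵢ·z = -121.
So MᵀWM·[α, β]ᵀ = MᵀWz: [[583, 79]; [79, 14]]·[α, β]ᵀ = [-924, -121]ᵀ.
Δ = 583·14 − 79² = 1921.
α = ((-924)·14 − 79·(-121))/1921 = -3377/1921; β = (583·(-121) − 79·(-924))/1921 = 2453/1921.

α = -1.758, β = 1.277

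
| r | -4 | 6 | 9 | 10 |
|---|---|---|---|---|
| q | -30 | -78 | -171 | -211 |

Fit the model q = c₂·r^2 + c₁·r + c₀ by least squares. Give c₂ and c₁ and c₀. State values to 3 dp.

The normal equations are: 18113·c₂ + 1881·c₁ + 233·c₀ = -38239;  1881·c₂ + 233·c₁ + 21·c₀ = -3997;  233·c₂ + 21·c₁ + 4·c₀ = -490.
Row-reducing yields c₂ = -506561/249484, c₁ = -180851/249484, c₀ = -26286/62371.

c₂ = -2.030, c₁ = -0.725, c₀ = -0.421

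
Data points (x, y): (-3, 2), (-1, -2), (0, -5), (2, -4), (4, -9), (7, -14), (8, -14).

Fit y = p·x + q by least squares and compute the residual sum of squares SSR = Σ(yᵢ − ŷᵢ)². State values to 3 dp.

Forming MᵀM = [[143, 17]; [17, 7]] and Mᵀy = [-258, -46]ᵀ gives MᵀM·[p, q]ᵀ = Mᵀy.
Determinant 143·7 − 17² = 712.
p = ((-258)·7 − 17·(-46))/712 = -128/89; q = (143·(-46) − 17·(-258))/712 = -274/89.
Residuals: 68/89, -32/89, -171/89, 174/89, -15/89, -76/89, 52/89; SSR = 830/89.

SSR = 9.326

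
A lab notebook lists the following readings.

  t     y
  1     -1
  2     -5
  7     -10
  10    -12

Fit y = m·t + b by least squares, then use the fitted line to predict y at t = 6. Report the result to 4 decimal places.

Compute the Gram sums: Σt·t = 154, Σt = 20, Σ1 = 4.
Right-hand side: Σt·y = -201, Σy = -28.
det = 154·4 − 20² = 216.
m = ((-201)·4 − 20·(-28))/216 = -61/54; b = (154·(-28) − 20·(-201))/216 = -73/54.
At t = 6: ŷ = (-61/54)·(6) + (-73/54)·(1) = -439/54.

ŷ = -8.1296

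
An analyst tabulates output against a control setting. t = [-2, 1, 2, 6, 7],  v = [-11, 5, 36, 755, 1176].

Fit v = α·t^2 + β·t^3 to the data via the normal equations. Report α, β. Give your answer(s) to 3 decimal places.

α = 3.012, β = 2.997

Setting ∂/∂α … = 0 gives: 3730·α + 24584·β = 84909;  24584·α + 164434·β = 566829.
(Σt^2·t^2 = 3730, Σt^2·t^3 = 24584, Σt^3·t^3 = 164434, Σt^2·v = 84909, Σt^3·v = 566829.)
det = 3730·164434 − 24584² = 8965764.
α = (84909·164434 − 24584·566829)/8965764 = 4500395/1494294; β = (3730·566829 − 24584·84909)/8965764 = 4478219/1494294.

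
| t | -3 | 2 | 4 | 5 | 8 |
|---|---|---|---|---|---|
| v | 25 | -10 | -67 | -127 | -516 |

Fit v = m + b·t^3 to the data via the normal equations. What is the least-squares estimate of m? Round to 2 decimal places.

m = -2.11

Forming XᵀX = [[5, 682]; [682, 282658]] and Xᵀv = [-695, -285110]ᵀ gives XᵀX·[m, b]ᵀ = Xᵀv.
Determinant 5·282658 − 682² = 948166.
m = ((-695)·282658 − 682·(-285110))/948166 = -32295/15293; b = (5·(-285110) − 682·(-695))/948166 = -475780/474083.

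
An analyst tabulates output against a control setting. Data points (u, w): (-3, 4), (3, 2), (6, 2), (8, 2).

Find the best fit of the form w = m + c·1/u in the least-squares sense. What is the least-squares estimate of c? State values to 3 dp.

c = -3.325

Compute the Gram sums: Σ1 = 4, Σ1/u = 7/24, Σ1/u·1/u = 17/64.
And Σw = 10, Σ1/u·w = -1/12.
MᵀM·[m, c]ᵀ = Mᵀw becomes [[4, 7/24]; [7/24, 17/64]]·[m, c]ᵀ = [10, -1/12]ᵀ.
Eliminating c: (17/64)·(row 1) − (7/24)·(row 2) gives (563/576)·m = (17/64)·10 − (7/24)·(-1/12) = 193/72, so m = 1544/563.
Then c = ((-1/12) − (7/24)·(1544/563))/(17/64) = -1872/563.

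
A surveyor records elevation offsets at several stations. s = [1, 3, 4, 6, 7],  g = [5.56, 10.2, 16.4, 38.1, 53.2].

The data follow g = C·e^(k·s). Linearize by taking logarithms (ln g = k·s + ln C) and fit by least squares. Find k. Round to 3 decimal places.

k = 0.388

Let Y = ln g. Fitting Y = k·s + ln C by least squares:
Σs = 21.0000, Σ(s)² = 111.0000, Σln g = 14.4495, Σs·ln g = 69.5316.
Equations: 111.0000·k + 21.0000·ln C = 69.5316;  21.0000·k + 5·ln C = 14.4495.
Solving (det = 114.0000): k = 0.38787, ln C = 1.26084.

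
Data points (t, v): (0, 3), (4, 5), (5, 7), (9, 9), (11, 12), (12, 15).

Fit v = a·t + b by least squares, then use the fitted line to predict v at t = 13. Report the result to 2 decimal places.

v̂ = 14.24

Forming XᵀX = [[387, 41]; [41, 6]] and Xᵀv = [448, 51]ᵀ gives XᵀX·[a, b]ᵀ = Xᵀv.
Determinant 387·6 − 41² = 641.
a = (448·6 − 41·51)/641 = 597/641; b = (387·51 − 41·448)/641 = 1369/641.
At t = 13: v̂ = (597/641)·(13) + (1369/641)·(1) = 9130/641.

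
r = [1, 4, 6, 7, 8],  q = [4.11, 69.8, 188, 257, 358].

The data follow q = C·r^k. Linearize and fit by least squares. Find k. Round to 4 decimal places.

Let Y = ln q. Fitting Y = k·ln r + ln C by least squares:
AᵀA = [[13.2429, 7.2034]; [7.2034, 5]], rhs = [38.2944, 22.3251]ᵀ  (here Σln r = 7.2034, Σ(ln r)² = 13.2429, Σln q = 22.3251, Σln r·ln q = 38.2944).
Δ = 13.2429·5 − (7.2034)² = 14.3252; k = (38.2944·5 − 7.2034·22.3251)/14.3252 = 2.13993, ln C = (13.2429·22.3251 − 7.2034·38.2944)/14.3252 = 1.38206.

k = 2.1399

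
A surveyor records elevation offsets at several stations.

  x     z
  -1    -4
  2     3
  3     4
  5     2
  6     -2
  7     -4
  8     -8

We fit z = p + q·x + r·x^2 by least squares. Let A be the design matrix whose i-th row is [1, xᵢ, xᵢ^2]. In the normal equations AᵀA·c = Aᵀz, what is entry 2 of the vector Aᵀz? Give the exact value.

-72

Entry 2 ↔ basis x, so (Aᵀz)_{2} = Σᵢ (x)·zᵢ = (-1)·(-4) + (2)·(3) + (3)·(4) + (5)·(2) + (6)·(-2) + (7)·(-4) + (8)·(-8) = -72.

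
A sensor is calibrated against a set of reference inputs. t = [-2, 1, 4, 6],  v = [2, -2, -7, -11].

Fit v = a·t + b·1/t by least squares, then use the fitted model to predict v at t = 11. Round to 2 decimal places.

v̂ = -19.58

The normal system MᵀM·[a, b]ᵀ = Mᵀv is [[57, 4]; [4, 193/144]]·[a, b]ᵀ = [-100, -79/12]ᵀ.
det = 57·(193/144) − 4² = 2899/48.
a = ((-100)·(193/144) − 4·(-79/12))/(2899/48) = -15508/8697; b = (57·(-79/12) − 4·(-100))/(2899/48) = 1188/2899.
At t = 11: v̂ = (-15508/8697)·(11) + (1188/2899)·(1/11) = -170264/8697.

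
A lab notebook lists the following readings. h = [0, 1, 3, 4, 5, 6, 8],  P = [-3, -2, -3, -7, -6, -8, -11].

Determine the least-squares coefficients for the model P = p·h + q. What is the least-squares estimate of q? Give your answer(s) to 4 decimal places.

Entries of XᵀX: Σh·h = 151, Σh = 27, Σ1 = 7.
And Σh·P = -205, ΣP = -40.
Eliminating q: 7·(row 1) − 27·(row 2) gives 328·p = 7·(-205) − 27·(-40) = -355, so p = -355/328.
Then q = ((-40) − 27·(-355/328))/7 = -505/328.

q = -1.5396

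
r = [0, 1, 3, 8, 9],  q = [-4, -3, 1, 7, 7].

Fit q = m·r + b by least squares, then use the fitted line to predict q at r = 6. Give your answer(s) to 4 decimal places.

Entries of XᵀX: Σr·r = 155, Σr = 21, Σ1 = 5.
Moment sums: Σr·q = 119, Σq = 8.
So XᵀX·[m, b]ᵀ = Xᵀq: [[155, 21]; [21, 5]]·[m, b]ᵀ = [119, 8]ᵀ.
Δ = 155·5 − 21² = 334.
m = (119·5 − 21·8)/334 = 427/334; b = (155·8 − 21·119)/334 = -1259/334.
At r = 6: q̂ = (427/334)·(6) + (-1259/334)·(1) = 1303/334.

q̂ = 3.9012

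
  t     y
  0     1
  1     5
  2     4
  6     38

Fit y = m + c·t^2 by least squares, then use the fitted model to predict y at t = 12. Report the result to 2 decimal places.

Sums needed: Σ1 = 4, Σt^2 = 41, Σt^2·t^2 = 1313.
Right-hand side: Σy = 48, Σt^2·y = 1389.
Determinant 4·1313 − 41² = 3571.
m = (48·1313 − 41·1389)/3571 = 6075/3571; c = (4·1389 − 41·48)/3571 = 3588/3571.
At t = 12: ŷ = (6075/3571)·(1) + (3588/3571)·(144) = 522747/3571.

ŷ = 146.39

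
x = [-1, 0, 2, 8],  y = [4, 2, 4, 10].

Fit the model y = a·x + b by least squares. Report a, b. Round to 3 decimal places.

The normal system MᵀM·[a, b]ᵀ = Mᵀy is [[69, 9]; [9, 4]]·[a, b]ᵀ = [84, 20]ᵀ.
Eliminating b: 4·(row 1) − 9·(row 2) gives 195·a = 4·84 − 9·20 = 156, so a = 4/5.
Then b = (20 − 9·(4/5))/4 = 16/5.

a = 0.800, b = 3.200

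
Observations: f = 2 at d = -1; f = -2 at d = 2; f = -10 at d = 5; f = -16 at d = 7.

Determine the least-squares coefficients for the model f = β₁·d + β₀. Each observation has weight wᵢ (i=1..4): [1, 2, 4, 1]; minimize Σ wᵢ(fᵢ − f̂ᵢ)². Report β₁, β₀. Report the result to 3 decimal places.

Compute the Gram sums: Σwᵢ·d·d = 158, Σwᵢ·d = 30, Σwᵢ·1 = 8.
For AᵀWf: Σwᵢ·d·f = -322, Σwᵢ·f = -58.
So AᵀWA·[β₁, β₀]ᵀ = AᵀWf: [[158, 30]; [30, 8]]·[β₁, β₀]ᵀ = [-322, -58]ᵀ.
Determinant 158·8 − 30² = 364.
β₁ = ((-322)·8 − 30·(-58))/364 = -209/91; β₀ = (158·(-58) − 30·(-322))/364 = 124/91.

β₁ = -2.297, β₀ = 1.363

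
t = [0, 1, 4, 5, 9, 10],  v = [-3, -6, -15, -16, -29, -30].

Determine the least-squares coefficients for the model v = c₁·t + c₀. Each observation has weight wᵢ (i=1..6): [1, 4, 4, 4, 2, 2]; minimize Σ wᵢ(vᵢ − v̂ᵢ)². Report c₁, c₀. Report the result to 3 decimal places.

c₁ = -2.741, c₀ = -3.247

Forming XᵀWX = [[530, 78]; [78, 17]] and XᵀWv = [-1706, -269]ᵀ gives XᵀWX·[c₁, c₀]ᵀ = XᵀWv.
Eliminating c₀: 17·(row 1) − 78·(row 2) gives 2926·c₁ = 17·(-1706) − 78·(-269) = -8020, so c₁ = -4010/1463.
Then c₀ = ((-269) − 78·(-4010/1463))/17 = -4751/1463.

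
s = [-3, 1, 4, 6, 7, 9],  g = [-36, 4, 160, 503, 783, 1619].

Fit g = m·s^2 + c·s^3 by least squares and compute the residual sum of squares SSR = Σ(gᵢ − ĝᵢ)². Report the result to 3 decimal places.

Compute the Gram sums: Σs^2·s^2 = 10596, Σs^2·s^3 = 84414, Σs^3·s^3 = 700572.
Right-hand side: Σs^2·g = 189854, Σs^3·g = 1568684.
Eliminating c: 700572·(row 1) − 84414·(row 2) gives 297537516·m = 700572·189854 − 84414·1568684 = 587505312, so m = 5439864/2754977.
Then c = (1568684 − 84414·(5439864/2754977))/700572 = 16540003/8264931.
Residuals: 722079/2754977, 200129/8264931, 2715296/8264931, -961889/2754977, -1440064/8264931, 458050/2754977; SSR = 2951581/8264931.

SSR = 0.357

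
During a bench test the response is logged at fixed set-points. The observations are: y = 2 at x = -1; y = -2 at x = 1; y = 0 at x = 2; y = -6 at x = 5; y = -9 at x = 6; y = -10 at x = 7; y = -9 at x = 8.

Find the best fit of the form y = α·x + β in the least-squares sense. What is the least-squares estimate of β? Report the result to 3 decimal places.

MᵀM·[α, β]ᵀ = Mᵀy reads: 180·α + 28·β = -230;  28·α + 7·β = -34.
(Σx·x = 180, Σx = 28, Σ1 = 7, Σx·y = -230, Σy = -34.)
Determinant 180·7 − 28² = 476.
α = ((-230)·7 − 28·(-34))/476 = -47/34; β = (180·(-34) − 28·(-230))/476 = 80/119.

β = 0.672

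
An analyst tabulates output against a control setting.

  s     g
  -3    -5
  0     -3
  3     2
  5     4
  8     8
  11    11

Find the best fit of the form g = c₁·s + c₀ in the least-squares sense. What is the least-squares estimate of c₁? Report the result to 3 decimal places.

Entries of AᵀA: Σs·s = 228, Σs = 24, Σ1 = 6.
Right-hand side: Σs·g = 226, Σg = 17.
So AᵀA·[c₁, c₀]ᵀ = Aᵀg: [[228, 24]; [24, 6]]·[c₁, c₀]ᵀ = [226, 17]ᵀ.
Δ = 228·6 − 24² = 792.
c₁ = (226·6 − 24·17)/792 = 79/66; c₀ = (228·17 − 24·226)/792 = -43/22.

c₁ = 1.197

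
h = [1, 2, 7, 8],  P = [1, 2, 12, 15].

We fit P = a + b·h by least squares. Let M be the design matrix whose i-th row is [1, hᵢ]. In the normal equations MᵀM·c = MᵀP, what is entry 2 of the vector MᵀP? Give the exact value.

209

Entry 2 ↔ basis h, so (MᵀP)_{2} = Σᵢ (h)·Pᵢ = (1)·(1) + (2)·(2) + (7)·(12) + (8)·(15) = 209.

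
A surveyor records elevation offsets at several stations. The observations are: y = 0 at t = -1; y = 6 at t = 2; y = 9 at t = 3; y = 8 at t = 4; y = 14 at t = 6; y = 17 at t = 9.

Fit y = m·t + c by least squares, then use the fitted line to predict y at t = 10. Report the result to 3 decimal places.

Forming XᵀX = [[147, 23]; [23, 6]] and Xᵀy = [308, 54]ᵀ gives XᵀX·[m, c]ᵀ = Xᵀy.
Eliminating c: 6·(row 1) − 23·(row 2) gives 353·m = 6·308 − 23·54 = 606, so m = 606/353.
Then c = (54 − 23·(606/353))/6 = 854/353.
At t = 10: ŷ = (606/353)·(10) + (854/353)·(1) = 6914/353.

ŷ = 19.586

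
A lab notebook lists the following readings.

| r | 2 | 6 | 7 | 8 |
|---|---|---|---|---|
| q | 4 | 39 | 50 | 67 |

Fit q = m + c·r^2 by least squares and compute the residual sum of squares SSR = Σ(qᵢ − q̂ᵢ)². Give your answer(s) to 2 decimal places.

SSR = 3.38

XᵀX·[m, c]ᵀ = Xᵀq reads: 4·m + 153·c = 160;  153·m + 7809·c = 8158.
Determinant 4·7809 − 153² = 7827.
m = (160·7809 − 153·8158)/7827 = 422/2609; c = (4·8158 − 153·160)/7827 = 8152/7827.
Residuals: -2566/7827, 3505/2609, -9364/7827, 1415/7827; SSR = 26426/7827.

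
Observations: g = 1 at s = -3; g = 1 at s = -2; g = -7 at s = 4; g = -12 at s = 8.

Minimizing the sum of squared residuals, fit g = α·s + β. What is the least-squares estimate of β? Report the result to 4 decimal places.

Normal-equation sums: Σs·s = 93, Σs = 7, Σ1 = 4.
For Mᵀg: Σs·g = -129, Σg = -17.
So MᵀM·[α, β]ᵀ = Mᵀg: [[93, 7]; [7, 4]]·[α, β]ᵀ = [-129, -17]ᵀ.
Determinant 93·4 − 7² = 323.
α = ((-129)·4 − 7·(-17))/323 = -397/323; β = (93·(-17) − 7·(-129))/323 = -678/323.

β = -2.0991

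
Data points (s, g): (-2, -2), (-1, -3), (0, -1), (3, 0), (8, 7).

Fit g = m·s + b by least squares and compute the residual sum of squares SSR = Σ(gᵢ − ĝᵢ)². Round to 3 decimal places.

SSR = 4.979

From the data, Σs·s = 78, Σs = 8, Σ1 = 5.
For Aᵀg: Σs·g = 63, Σg = 1.
AᵀA·[m, b]ᵀ = Aᵀg becomes [[78, 8]; [8, 5]]·[m, b]ᵀ = [63, 1]ᵀ.
det = 78·5 − 8² = 326.
m = (63·5 − 8·1)/326 = 307/326; b = (78·1 − 8·63)/326 = -213/163.
Residuals: 194/163, -245/326, 50/163, -495/326, 126/163; SSR = 1623/326.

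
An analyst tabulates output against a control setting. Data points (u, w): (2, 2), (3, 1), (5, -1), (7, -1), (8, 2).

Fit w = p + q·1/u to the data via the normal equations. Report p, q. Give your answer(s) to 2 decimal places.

p = -0.61, q = 4.67

Entries of MᵀM: Σ1 = 5, Σ1/u = 1093/840, Σ1/u·1/u = 308449/705600.
For Mᵀw: Σw = 3, Σ1/u·w = 521/420.
MᵀM·[p, q]ᵀ = Mᵀw becomes [[5, 1093/840]; [1093/840, 308449/705600]]·[p, q]ᵀ = [3, 521/420]ᵀ.
det = 5·(308449/705600) − (1093/840)² = 86899/176400.
p = (3·(308449/705600) − (1093/840)·(521/420))/(86899/176400) = -213559/347596; q = (5·(521/420) − (1093/840)·3)/(86899/176400) = 405510/86899.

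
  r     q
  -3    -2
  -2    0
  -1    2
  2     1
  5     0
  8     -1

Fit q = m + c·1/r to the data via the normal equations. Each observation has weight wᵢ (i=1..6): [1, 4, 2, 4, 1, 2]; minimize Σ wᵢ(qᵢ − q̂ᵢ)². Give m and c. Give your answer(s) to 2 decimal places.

Normal-equation sums: Σwᵢ·1 = 14, Σwᵢ·1/r = -113/60, Σwᵢ·1/r·1/r = 30113/7200.
Right-hand side: Σwᵢ·q = 4, Σwᵢ·1/r·q = -19/12.
Eliminating c: (30113/7200)·(row 1) − (-113/60)·(row 2) gives (99011/1800)·m = (30113/7200)·4 − (-113/60)·(-19/12) = 5499/400, so m = 49491/198022.
Then c = ((-19/12) − (-113/60)·(49491/198022))/(30113/7200) = -26340/99011.

m = 0.25, c = -0.27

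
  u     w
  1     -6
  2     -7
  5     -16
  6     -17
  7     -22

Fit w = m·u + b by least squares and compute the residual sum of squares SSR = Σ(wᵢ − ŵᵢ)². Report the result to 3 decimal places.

SSR = 4.269

The normal equations are: 115·m + 21·b = -356;  21·m + 5·b = -68.
(Σu·u = 115, Σu = 21, Σ1 = 5, Σu·w = -356, Σw = -68.)
Eliminating b: 5·(row 1) − 21·(row 2) gives 134·m = 5·(-356) − 21·(-68) = -352, so m = -176/67.
Then b = ((-68) − 21·(-176/67))/5 = -172/67.
Residuals: -54/67, 55/67, -20/67, 89/67, -70/67; SSR = 286/67.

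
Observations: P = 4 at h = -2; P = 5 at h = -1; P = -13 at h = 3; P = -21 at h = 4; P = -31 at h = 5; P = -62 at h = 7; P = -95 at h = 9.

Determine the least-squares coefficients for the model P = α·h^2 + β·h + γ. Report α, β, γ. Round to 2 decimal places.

α = -0.96, β = -2.34, γ = 3.37

From the data, Σh^2·h^2 = 9941, Σh^2·h = 1279, Σh^2 = 185, Σh·h = 185, Σh = 25, Σ1 = 7.
Right-hand side: Σh^2·P = -11940, Σh·P = -1580, ΣP = -213.
Normal equations: [[9941, 1279, 185]; [1279, 185, 25]; [185, 25, 7]]·[α, β, γ]ᵀ = [-11940, -1580, -213]ᵀ.
Solving the 3×3 system (Gaussian elimination) gives α = -341155/354354, β = -829405/354354, γ = 199319/59059.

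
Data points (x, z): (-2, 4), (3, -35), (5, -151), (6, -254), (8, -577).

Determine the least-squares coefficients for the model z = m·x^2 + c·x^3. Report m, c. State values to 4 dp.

Forming MᵀM = [[6114, 43880]; [43880, 325218]] and Mᵀz = [-50146, -370140]ᵀ gives MᵀM·[m, c]ᵀ = Mᵀz.
Determinant 6114·325218 − 43880² = 62928452.
m = ((-50146)·325218 − 43880·(-370140))/62928452 = -16659657/15732113; c = (6114·(-370140) − 43880·(-50146))/62928452 = -15657370/15732113.

m = -1.0590, c = -0.9952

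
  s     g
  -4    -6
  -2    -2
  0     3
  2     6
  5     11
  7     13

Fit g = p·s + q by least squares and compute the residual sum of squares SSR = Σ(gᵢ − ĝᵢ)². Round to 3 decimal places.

Sums needed: Σs·s = 98, Σs = 8, Σ1 = 6.
And Σs·g = 186, Σg = 25.
So MᵀM·[p, q]ᵀ = Mᵀg: [[98, 8]; [8, 6]]·[p, q]ᵀ = [186, 25]ᵀ.
Eliminating q: 6·(row 1) − 8·(row 2) gives 524·p = 6·186 − 8·25 = 916, so p = 229/131.
Then q = (25 − 8·(229/131))/6 = 481/262.
Residuals: -221/262, -89/262, 305/262, 175/262, 111/262, -281/262; SSR = 1037/262.

SSR = 3.958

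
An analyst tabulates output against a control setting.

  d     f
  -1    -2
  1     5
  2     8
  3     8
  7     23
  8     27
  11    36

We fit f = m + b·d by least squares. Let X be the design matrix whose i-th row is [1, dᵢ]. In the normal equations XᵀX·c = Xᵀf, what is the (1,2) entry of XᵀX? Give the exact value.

Row 1 ↔ basis 1, column 2 ↔ basis d, so (XᵀX)_{1,2} = Σᵢ d = (1)·(-1) + (1)·(1) + (1)·(2) + (1)·(3) + (1)·(7) + (1)·(8) + (1)·(11) = 31.

31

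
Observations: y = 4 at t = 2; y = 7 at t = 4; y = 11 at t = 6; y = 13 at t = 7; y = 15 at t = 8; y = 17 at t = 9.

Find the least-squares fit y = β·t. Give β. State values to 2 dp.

β = 1.86

Sums needed: Σt·t = 250.
Moment sums: Σt·y = 466.
Normal equations: [[250]]·[β]ᵀ = [466]ᵀ.
β = 466/250 = 1.864.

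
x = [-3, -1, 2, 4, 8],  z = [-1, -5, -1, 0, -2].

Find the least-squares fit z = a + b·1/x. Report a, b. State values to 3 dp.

a = -1.553, b = 2.690

From the data, Σ1 = 5, Σ1/x = -11/24, Σ1/x·1/x = 829/576.
Moment sums: Σz = -9, Σ1/x·z = 55/12.
MᵀM·[a, b]ᵀ = Mᵀz becomes [[5, -11/24]; [-11/24, 829/576]]·[a, b]ᵀ = [-9, 55/12]ᵀ.
Determinant 5·(829/576) − (-11/24)² = 503/72.
a = ((-9)·(829/576) − (-11/24)·(55/12))/(503/72) = -6251/4024; b = (5·(55/12) − (-11/24)·(-9))/(503/72) = 1353/503.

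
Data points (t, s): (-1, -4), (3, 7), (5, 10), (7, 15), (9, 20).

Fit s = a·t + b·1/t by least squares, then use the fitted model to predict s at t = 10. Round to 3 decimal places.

ŝ = 21.466

From the data, Σt·t = 165, Σt·1/t = 5, Σ1/t·1/t = 117469/99225.
Moment sums: Σt·s = 360, Σ1/t·s = 800/63.
AᵀA·[a, b]ᵀ = Aᵀs becomes [[165, 5]; [5, 117469/99225]]·[a, b]ᵀ = [360, 800/63]ᵀ.
Δ = 165·(117469/99225) − 5² = 1126784/6615.
a = (360·(117469/99225) − 5·(800/63))/(1126784/6615) = 299907/140848; b = (165·(800/63) − 5·360)/(1126784/6615) = 244125/140848.
At t = 10: ŝ = (299907/140848)·(10) + (244125/140848)·(1/10) = 6046965/281696.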